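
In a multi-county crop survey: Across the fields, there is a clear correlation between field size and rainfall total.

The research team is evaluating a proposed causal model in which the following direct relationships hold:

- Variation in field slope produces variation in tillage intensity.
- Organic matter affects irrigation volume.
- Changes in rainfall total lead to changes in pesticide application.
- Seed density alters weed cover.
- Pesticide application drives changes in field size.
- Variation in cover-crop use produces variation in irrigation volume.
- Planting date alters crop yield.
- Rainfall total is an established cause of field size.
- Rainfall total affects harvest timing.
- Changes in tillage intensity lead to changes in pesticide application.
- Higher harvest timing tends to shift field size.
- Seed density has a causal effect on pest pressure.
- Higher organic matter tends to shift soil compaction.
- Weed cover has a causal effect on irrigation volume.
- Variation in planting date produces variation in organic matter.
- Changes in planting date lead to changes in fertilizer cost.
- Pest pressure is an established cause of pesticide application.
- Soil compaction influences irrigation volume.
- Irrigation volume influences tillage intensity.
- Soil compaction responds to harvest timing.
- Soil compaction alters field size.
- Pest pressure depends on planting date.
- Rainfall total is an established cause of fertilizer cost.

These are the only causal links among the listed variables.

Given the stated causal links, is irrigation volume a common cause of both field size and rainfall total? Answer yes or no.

no

Irrigation volume has no stated causal path to rainfall total. A confounder must cause both variables, so irrigation volume does not qualify.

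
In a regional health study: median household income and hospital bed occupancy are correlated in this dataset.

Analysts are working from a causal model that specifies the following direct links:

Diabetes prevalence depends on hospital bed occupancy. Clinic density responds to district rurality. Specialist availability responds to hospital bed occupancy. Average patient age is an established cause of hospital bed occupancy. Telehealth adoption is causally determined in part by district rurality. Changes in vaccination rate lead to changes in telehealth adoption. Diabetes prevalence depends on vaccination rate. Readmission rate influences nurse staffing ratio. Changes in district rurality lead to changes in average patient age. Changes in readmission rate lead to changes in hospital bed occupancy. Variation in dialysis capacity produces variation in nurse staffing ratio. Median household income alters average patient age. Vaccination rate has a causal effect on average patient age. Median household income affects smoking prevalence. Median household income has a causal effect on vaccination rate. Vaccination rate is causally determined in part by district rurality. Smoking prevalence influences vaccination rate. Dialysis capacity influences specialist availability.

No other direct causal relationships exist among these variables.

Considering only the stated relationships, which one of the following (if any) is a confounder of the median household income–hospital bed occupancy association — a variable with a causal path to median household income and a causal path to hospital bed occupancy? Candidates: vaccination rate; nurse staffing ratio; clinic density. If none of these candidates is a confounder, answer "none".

None of the listed candidates has causal paths to both median household income and hospital bed occupancy in the stated relationships, so none is a common cause.

none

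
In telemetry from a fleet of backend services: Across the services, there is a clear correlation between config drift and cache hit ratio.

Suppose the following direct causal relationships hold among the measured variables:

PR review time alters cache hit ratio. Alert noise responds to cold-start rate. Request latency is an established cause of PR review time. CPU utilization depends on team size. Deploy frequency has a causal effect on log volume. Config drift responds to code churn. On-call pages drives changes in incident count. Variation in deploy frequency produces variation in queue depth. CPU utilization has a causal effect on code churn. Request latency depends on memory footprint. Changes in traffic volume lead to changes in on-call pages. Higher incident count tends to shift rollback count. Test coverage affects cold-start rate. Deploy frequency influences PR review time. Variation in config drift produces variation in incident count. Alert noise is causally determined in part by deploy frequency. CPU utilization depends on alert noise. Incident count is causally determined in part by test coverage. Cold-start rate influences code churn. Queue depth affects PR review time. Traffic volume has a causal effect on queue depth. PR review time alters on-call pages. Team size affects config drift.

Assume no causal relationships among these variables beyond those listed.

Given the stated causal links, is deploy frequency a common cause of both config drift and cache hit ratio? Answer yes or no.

yes

Deploy frequency has a causal path to config drift (deploy frequency → alert noise → CPU utilization → code churn → config drift) and to cache hit ratio (deploy frequency → PR review time → cache hit ratio), so it is a common cause of both — a confounder.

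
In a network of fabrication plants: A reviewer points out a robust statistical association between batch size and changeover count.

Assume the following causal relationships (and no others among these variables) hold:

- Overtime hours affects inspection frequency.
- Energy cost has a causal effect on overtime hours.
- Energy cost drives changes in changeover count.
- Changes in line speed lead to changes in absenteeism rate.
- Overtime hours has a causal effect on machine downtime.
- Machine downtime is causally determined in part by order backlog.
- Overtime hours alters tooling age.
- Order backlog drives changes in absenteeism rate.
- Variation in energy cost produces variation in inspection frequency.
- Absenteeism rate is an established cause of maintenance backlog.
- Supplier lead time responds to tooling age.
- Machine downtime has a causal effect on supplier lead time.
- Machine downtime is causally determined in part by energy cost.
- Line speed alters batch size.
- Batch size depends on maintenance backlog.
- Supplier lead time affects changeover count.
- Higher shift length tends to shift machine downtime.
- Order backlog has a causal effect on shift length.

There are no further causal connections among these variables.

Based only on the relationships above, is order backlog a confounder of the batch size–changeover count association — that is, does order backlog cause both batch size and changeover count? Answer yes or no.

yes

Order backlog has a causal path to batch size (order backlog → absenteeism rate → maintenance backlog → batch size) and to changeover count (order backlog → machine downtime → supplier lead time → changeover count), so it is a common cause of both — a confounder.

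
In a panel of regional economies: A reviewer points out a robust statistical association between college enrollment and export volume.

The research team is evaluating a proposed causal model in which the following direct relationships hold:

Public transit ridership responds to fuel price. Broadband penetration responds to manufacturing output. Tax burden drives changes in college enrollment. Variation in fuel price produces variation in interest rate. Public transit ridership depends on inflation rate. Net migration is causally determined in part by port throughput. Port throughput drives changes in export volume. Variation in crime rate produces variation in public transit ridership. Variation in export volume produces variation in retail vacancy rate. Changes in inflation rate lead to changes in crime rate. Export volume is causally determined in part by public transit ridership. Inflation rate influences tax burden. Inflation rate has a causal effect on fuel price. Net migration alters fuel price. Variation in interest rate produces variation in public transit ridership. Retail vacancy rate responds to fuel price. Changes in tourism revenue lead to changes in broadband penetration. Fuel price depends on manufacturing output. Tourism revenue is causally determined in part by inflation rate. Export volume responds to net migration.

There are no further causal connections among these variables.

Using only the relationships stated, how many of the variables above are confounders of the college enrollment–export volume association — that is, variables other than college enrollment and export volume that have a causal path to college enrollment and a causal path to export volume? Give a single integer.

The common causes are: inflation rate (to college enrollment via inflation rate → tax burden → college enrollment; to export volume via inflation rate → public transit ridership → export volume).
Every other variable lacks a causal path to at least one of college enrollment and export volume.

1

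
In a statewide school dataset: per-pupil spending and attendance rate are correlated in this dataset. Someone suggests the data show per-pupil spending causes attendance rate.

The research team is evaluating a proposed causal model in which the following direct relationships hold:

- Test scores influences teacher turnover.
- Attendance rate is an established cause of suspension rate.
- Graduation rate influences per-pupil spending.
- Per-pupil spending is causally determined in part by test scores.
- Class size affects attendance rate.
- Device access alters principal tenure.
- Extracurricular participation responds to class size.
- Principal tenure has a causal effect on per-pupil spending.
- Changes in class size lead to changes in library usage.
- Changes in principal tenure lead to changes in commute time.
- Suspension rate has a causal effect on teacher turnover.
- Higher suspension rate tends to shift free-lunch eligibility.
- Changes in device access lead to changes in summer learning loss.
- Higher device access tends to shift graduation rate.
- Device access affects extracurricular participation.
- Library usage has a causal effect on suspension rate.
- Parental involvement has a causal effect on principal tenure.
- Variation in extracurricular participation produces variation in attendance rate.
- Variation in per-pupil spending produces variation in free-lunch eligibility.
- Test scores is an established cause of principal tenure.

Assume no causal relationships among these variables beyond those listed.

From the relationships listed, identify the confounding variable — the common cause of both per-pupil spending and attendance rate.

Device access has a causal path to per-pupil spending (device access → principal tenure → per-pupil spending) and a separate causal path to attendance rate (device access → extracurricular participation → attendance rate), so it is a common cause of both.
No stated relationship gives per-pupil spending a causal route to attendance rate, so the correlation is explained by the shared upstream cause rather than a direct effect.

device access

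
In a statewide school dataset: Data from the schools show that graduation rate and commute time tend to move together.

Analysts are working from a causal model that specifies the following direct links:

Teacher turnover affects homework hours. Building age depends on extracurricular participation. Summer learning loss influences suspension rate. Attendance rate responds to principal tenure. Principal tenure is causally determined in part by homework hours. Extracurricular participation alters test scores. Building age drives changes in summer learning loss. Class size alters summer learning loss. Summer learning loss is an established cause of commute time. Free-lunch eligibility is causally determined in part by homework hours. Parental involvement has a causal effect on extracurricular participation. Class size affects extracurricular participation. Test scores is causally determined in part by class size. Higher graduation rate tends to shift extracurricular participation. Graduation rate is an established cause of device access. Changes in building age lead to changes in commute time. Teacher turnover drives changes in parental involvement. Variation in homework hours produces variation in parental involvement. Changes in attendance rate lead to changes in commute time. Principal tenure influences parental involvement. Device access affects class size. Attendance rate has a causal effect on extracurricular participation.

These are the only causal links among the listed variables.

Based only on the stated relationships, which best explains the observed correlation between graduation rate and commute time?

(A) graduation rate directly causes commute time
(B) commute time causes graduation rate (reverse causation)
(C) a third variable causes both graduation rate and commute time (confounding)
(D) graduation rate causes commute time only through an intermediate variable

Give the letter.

Graduation rate reaches commute time through graduation rate → extracurricular participation → building age → commute time — an indirect causal chain with no direct graduation rate → commute time link. No variable causes both graduation rate and commute time, so confounding is ruled out; the effect is mediated.

D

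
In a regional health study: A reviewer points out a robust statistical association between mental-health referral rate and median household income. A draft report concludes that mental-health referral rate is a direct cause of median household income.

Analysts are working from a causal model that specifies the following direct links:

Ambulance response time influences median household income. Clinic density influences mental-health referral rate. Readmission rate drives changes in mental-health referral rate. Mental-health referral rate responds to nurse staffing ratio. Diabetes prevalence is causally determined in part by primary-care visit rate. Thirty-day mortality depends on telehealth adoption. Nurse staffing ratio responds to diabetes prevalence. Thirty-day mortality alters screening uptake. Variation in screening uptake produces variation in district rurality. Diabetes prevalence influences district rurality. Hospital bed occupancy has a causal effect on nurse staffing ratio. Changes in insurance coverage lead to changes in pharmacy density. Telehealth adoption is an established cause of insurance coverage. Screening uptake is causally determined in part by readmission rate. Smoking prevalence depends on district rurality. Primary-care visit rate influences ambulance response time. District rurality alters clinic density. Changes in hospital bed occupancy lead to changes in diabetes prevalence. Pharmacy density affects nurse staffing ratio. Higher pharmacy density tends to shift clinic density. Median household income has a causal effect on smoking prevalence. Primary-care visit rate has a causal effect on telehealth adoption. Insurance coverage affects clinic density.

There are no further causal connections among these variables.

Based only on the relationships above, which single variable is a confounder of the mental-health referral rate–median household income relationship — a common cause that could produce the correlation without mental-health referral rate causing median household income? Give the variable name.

Primary-care visit rate has a causal path to mental-health referral rate (primary-care visit rate → diabetes prevalence → nurse staffing ratio → mental-health referral rate) and a separate causal path to median household income (primary-care visit rate → ambulance response time → median household income), so it is a common cause of both.
No stated relationship gives mental-health referral rate a causal route to median household income, so the correlation is explained by the shared upstream cause rather than a direct effect.

primary-care visit rate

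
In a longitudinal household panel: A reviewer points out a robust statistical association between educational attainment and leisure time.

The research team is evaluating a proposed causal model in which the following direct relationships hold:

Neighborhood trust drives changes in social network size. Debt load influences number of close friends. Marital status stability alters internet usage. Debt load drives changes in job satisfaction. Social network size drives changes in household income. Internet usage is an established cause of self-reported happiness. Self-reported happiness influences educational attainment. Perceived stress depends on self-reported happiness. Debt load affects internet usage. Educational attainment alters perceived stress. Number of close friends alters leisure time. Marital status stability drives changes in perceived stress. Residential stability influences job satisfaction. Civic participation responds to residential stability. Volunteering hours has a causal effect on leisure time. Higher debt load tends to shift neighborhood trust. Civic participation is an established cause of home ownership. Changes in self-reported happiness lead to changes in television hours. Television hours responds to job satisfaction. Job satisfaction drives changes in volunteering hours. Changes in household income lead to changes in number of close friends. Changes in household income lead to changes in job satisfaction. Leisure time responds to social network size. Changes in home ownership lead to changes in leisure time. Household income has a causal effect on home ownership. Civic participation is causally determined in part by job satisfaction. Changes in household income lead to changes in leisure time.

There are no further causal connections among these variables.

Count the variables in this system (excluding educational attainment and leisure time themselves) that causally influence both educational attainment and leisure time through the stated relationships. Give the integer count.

1

The common causes are: debt load (to educational attainment via debt load → internet usage → self-reported happiness → educational attainment; to leisure time via debt load → number of close friends → leisure time).
Every other variable lacks a causal path to at least one of educational attainment and leisure time.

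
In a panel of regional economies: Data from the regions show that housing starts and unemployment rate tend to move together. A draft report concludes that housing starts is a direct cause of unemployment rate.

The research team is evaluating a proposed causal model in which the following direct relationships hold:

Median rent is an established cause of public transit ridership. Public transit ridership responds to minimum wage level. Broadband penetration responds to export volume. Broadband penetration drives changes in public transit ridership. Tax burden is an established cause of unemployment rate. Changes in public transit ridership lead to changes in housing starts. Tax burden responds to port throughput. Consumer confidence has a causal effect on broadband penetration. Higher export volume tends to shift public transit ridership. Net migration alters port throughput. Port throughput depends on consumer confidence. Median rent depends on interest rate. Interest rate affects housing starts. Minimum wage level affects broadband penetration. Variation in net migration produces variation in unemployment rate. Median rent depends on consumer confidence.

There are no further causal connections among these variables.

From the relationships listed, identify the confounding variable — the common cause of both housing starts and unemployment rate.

consumer confidence

Consumer confidence has a causal path to housing starts (consumer confidence → median rent → public transit ridership → housing starts) and a separate causal path to unemployment rate (consumer confidence → port throughput → tax burden → unemployment rate), so it is a common cause of both.
No stated relationship gives housing starts a causal route to unemployment rate, so the correlation is explained by the shared upstream cause rather than a direct effect.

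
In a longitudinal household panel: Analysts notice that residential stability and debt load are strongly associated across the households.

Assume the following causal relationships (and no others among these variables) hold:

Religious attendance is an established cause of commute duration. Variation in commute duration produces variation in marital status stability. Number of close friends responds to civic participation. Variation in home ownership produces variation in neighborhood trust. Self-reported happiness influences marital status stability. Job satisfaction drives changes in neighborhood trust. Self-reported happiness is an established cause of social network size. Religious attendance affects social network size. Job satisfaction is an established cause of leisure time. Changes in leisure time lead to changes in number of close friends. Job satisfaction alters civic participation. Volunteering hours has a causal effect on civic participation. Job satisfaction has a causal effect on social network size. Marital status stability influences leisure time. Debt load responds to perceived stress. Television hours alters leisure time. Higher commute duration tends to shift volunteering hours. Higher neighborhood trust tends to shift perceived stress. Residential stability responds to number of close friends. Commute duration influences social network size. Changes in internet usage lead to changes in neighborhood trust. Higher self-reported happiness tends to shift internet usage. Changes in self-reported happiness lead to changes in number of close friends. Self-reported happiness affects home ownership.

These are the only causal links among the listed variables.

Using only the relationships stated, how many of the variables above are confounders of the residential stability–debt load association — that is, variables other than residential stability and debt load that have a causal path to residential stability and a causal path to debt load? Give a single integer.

The common causes are: job satisfaction (to residential stability via job satisfaction → leisure time → number of close friends → residential stability; to debt load via job satisfaction → neighborhood trust → perceived stress → debt load); self-reported happiness (to residential stability via self-reported happiness → number of close friends → residential stability; to debt load via self-reported happiness → home ownership → neighborhood trust → perceived stress → debt load).
Every other variable lacks a causal path to at least one of residential stability and debt load.

2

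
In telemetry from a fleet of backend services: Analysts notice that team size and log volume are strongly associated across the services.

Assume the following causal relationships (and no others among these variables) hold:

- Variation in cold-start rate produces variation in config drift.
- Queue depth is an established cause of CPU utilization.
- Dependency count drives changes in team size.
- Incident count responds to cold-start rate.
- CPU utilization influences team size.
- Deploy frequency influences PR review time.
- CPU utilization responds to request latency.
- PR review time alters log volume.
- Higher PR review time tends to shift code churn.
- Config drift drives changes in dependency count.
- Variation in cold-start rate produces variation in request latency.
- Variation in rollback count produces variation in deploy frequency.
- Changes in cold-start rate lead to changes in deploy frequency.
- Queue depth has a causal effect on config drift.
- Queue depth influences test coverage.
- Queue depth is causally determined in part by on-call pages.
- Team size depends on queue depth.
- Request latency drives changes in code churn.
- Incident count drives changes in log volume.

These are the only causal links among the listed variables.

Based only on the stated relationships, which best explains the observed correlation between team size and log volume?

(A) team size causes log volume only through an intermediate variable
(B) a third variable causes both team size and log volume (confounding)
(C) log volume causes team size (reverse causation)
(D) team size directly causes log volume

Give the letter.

B

Cold-start rate causes team size (cold-start rate → config drift → dependency count → team size) and log volume (cold-start rate → incident count → log volume) — a common cause creating the correlation.
There is no stated path from team size to log volume or from log volume to team size, so neither direct nor reverse causation applies.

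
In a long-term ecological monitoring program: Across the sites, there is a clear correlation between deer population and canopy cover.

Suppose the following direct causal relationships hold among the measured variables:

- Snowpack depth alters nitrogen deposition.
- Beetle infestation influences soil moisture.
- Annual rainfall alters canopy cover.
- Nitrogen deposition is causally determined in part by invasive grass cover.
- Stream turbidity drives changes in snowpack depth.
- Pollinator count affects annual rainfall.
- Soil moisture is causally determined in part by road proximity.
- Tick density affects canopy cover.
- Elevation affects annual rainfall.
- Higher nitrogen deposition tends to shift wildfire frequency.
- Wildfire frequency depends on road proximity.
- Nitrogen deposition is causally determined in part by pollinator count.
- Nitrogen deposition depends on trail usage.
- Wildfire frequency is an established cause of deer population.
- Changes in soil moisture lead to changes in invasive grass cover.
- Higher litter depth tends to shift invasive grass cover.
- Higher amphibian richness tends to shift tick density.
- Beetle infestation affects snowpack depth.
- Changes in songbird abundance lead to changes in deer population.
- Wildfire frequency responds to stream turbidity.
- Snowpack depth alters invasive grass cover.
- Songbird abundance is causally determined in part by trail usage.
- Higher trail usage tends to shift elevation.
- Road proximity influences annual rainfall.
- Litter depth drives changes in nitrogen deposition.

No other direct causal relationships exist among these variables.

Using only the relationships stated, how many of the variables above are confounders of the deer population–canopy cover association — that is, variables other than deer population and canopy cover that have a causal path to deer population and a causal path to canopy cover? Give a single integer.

3

The common causes are: pollinator count (to deer population via pollinator count → nitrogen deposition → wildfire frequency → deer population; to canopy cover via pollinator count → annual rainfall → canopy cover); road proximity (to deer population via road proximity → wildfire frequency → deer population; to canopy cover via road proximity → annual rainfall → canopy cover); trail usage (to deer population via trail usage → songbird abundance → deer population; to canopy cover via trail usage → elevation → annual rainfall → canopy cover).
Every other variable lacks a causal path to at least one of deer population and canopy cover.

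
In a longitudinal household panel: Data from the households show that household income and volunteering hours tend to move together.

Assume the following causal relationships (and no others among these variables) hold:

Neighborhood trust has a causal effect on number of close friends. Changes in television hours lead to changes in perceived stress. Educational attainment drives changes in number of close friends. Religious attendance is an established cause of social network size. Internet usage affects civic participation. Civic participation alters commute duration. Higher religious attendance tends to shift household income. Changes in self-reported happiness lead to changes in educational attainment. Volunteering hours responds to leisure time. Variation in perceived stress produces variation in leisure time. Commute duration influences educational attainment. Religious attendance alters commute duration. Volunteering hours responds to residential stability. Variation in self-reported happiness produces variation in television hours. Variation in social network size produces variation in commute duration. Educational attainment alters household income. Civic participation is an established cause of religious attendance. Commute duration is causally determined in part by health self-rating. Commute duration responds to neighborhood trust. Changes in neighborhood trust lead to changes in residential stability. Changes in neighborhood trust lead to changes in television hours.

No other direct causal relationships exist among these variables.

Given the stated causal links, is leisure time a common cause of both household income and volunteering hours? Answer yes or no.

no

Leisure time has no stated causal path to household income. A confounder must cause both variables, so leisure time does not qualify.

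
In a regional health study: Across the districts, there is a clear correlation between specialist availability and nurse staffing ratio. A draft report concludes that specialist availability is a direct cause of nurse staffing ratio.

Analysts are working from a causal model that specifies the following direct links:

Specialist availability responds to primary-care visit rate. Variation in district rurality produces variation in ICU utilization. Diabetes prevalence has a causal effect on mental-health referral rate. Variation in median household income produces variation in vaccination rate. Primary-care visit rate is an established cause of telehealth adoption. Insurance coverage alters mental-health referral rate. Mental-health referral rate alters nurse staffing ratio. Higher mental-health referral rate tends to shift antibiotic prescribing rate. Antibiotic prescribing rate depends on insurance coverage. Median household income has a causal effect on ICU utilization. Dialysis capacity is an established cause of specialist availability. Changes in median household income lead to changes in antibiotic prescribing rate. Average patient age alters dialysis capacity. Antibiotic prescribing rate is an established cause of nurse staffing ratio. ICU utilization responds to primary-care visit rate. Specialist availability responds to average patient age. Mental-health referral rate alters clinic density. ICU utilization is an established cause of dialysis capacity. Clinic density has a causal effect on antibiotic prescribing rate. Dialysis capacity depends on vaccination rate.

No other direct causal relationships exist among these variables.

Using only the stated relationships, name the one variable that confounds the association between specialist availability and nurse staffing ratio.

Median household income has a causal path to specialist availability (median household income → ICU utilization → dialysis capacity → specialist availability) and a separate causal path to nurse staffing ratio (median household income → antibiotic prescribing rate → nurse staffing ratio), so it is a common cause of both.
No stated relationship gives specialist availability a causal route to nurse staffing ratio, so the correlation is explained by the shared upstream cause rather than a direct effect.

median household income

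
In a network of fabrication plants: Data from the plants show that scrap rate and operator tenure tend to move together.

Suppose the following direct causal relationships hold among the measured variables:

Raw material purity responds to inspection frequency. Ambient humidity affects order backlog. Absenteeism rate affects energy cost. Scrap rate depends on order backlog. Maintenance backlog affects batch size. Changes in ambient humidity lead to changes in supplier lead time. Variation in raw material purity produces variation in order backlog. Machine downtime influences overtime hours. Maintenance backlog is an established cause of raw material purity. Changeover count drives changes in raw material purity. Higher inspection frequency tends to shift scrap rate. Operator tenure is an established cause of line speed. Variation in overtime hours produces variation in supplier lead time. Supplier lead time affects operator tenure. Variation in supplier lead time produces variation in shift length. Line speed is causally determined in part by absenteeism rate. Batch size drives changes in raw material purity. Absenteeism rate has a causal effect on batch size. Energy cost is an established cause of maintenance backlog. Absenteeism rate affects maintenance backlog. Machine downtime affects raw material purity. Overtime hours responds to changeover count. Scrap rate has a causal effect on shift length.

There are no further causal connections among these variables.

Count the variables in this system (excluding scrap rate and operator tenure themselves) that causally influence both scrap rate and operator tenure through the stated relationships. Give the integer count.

3

The common causes are: ambient humidity (to scrap rate via ambient humidity → order backlog → scrap rate; to operator tenure via ambient humidity → supplier lead time → operator tenure); changeover count (to scrap rate via changeover count → raw material purity → order backlog → scrap rate; to operator tenure via changeover count → overtime hours → supplier lead time → operator tenure); machine downtime (to scrap rate via machine downtime → raw material purity → order backlog → scrap rate; to operator tenure via machine downtime → overtime hours → supplier lead time → operator tenure).
Every other variable lacks a causal path to at least one of scrap rate and operator tenure.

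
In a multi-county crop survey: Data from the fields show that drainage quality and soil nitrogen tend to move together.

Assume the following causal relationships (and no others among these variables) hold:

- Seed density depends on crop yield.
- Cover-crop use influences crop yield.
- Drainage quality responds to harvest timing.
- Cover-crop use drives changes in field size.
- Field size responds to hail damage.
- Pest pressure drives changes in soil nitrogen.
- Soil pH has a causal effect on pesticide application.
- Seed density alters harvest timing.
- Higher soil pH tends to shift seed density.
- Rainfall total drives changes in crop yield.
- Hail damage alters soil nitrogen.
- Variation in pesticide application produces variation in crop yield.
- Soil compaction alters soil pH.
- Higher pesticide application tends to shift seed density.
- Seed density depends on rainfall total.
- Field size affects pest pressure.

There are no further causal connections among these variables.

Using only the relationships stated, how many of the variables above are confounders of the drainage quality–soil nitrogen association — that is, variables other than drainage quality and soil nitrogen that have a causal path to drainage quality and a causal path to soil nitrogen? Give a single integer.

The common causes are: cover-crop use (to drainage quality via cover-crop use → crop yield → seed density → harvest timing → drainage quality; to soil nitrogen via cover-crop use → field size → pest pressure → soil nitrogen).
Every other variable lacks a causal path to at least one of drainage quality and soil nitrogen.

1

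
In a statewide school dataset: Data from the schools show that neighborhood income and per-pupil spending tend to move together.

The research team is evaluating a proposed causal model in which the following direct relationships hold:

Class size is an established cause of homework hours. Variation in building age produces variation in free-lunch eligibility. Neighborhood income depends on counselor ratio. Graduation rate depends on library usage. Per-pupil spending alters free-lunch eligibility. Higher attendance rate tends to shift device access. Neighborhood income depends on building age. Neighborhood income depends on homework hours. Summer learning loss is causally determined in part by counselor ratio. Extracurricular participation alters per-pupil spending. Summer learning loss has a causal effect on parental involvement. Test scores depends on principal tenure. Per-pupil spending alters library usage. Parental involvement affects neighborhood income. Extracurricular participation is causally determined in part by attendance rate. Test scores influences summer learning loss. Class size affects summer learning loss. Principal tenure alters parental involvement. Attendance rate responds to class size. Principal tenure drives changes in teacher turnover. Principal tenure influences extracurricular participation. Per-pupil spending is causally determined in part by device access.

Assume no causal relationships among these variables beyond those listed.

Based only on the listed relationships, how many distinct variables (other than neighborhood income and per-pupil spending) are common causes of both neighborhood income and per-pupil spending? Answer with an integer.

The common causes are: class size (to neighborhood income via class size → homework hours → neighborhood income; to per-pupil spending via class size → attendance rate → device access → per-pupil spending); principal tenure (to neighborhood income via principal tenure → parental involvement → neighborhood income; to per-pupil spending via principal tenure → extracurricular participation → per-pupil spending).
Every other variable lacks a causal path to at least one of neighborhood income and per-pupil spending.

2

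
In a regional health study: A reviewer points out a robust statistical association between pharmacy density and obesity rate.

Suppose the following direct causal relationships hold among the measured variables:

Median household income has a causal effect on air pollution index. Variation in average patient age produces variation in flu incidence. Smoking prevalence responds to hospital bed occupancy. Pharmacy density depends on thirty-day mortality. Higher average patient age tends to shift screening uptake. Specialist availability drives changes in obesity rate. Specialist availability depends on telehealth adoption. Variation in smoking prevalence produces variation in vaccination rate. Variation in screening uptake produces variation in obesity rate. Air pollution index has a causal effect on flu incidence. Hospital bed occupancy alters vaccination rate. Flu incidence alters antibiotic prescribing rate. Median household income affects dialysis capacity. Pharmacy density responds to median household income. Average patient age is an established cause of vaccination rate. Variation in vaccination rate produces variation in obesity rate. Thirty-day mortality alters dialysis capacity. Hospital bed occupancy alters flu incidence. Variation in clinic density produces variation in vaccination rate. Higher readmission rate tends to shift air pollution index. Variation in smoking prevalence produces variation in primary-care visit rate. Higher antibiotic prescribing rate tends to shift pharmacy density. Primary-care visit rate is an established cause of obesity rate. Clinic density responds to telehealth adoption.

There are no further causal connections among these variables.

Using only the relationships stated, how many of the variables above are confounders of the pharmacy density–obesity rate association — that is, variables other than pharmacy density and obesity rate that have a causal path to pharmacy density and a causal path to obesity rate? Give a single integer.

2

The common causes are: average patient age (to pharmacy density via average patient age → flu incidence → antibiotic prescribing rate → pharmacy density; to obesity rate via average patient age → vaccination rate → obesity rate); hospital bed occupancy (to pharmacy density via hospital bed occupancy → flu incidence → antibiotic prescribing rate → pharmacy density; to obesity rate via hospital bed occupancy → vaccination rate → obesity rate).
Every other variable lacks a causal path to at least one of pharmacy density and obesity rate.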